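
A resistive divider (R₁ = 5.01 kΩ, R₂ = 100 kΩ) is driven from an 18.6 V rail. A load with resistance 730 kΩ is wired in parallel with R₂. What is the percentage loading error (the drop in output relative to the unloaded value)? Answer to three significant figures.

0.649 %

The divider's output (Thévenin) resistance is R₁‖R₂ = 4.771 kΩ.
Fractional drop under load = R_th/(R_th + R_L) = 4.771 / (4.771 + 730) = 0.006493.
So the output falls by 0.649 %.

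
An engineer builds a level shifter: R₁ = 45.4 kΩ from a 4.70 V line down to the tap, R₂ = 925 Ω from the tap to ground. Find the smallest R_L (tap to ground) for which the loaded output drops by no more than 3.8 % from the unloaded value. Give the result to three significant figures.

Output resistance R_th = R₁‖R₂ = (45400 × 925)/46320 = 906.5 Ω.
The fractional drop is R_th/(R_th + R_L); requiring this ≤ 0.0380 gives R_L ≥ R_th(1/0.0380 − 1) = 906.5 × 25.32 = 22.9 kΩ.

R_L(min) ≈ 22.9 kΩ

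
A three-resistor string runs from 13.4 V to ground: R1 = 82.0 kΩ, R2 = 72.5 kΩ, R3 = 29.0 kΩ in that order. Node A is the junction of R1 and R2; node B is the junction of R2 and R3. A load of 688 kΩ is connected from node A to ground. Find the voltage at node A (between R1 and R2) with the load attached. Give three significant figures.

V ≈ 6.95 V

Below node A the series string R2+R3 = 101.5 kΩ sits in parallel with the 688 kΩ load: 88.45 kΩ.
V_A = 13.4 × 88.45/(82.0 + 88.45) = 6.95 V.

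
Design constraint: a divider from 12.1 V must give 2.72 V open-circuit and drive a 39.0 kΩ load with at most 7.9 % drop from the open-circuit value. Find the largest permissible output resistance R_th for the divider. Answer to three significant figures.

R_th ≤ 3.35 kΩ

Loading drop = R_th/(R_th + R_L) ≤ 0.0790, so R_th ≤ R_L · ε/(1−ε) = 39.0 kΩ × 0.0790/0.9210 = 3.35 kΩ.
(Any R1, R2 with R2/(R1+R2) = 0.225 and R1‖R2 ≤ 3.35 kΩ will meet the spec.)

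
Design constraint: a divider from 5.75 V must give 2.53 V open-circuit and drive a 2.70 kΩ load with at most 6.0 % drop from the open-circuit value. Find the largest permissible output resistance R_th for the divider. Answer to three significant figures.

Loading drop = R_th/(R_th + R_L) ≤ 0.0600, so R_th ≤ R_L · ε/(1−ε) = 2.70 kΩ × 0.0600/0.9400 = 172 Ω.
(Any R1, R2 with R2/(R1+R2) = 0.440 and R1‖R2 ≤ 172 Ω will meet the spec.)

R_th ≤ 172 Ω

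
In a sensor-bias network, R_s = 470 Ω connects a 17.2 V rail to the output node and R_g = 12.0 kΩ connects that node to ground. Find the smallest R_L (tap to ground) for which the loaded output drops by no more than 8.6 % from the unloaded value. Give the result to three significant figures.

Output resistance R_th = R_s‖R_g = (470 × 12000)/12470 = 452.3 Ω.
The fractional drop is R_th/(R_th + R_L); requiring this ≤ 0.0860 gives R_L ≥ R_th(1/0.0860 − 1) = 452.3 × 10.63 = 4.81 kΩ.

R_L(min) ≈ 4.81 kΩ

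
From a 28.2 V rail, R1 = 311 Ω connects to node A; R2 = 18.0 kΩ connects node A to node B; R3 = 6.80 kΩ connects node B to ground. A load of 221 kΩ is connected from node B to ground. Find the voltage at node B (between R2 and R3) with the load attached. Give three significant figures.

V ≈ 7.47 V

At node B, R3 is in parallel with the load: R3‖R_L = 6597 Ω.
Below node A the resistance is R2 + (R3‖R_L) = 24600 Ω, so V_A = 28.2 × 24600/24910 = 27.85 V.
Then V_B = V_A × (R3‖R_L)/(R2 + R3‖R_L) = 27.85 × 6597/24600 = 7.47 V.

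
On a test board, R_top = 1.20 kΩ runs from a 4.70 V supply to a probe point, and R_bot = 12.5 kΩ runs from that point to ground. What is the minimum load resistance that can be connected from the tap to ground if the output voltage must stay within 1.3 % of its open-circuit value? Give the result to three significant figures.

R_L(min) ≈ 83.1 kΩ

Output resistance R_th = R_top‖R_bot = (1.20 × 12.5)/13.70 = 1.095 kΩ.
The fractional drop is R_th/(R_th + R_L); requiring this ≤ 0.0130 gives R_L ≥ R_th(1/0.0130 − 1) = 1.095 × 75.92 = 83.1 kΩ.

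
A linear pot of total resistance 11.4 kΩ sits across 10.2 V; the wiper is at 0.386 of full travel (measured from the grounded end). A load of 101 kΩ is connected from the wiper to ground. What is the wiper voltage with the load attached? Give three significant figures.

V ≈ 3.83 V

The wiper splits the pot into (1−α)R = 7.000 kΩ above and αR = 4.400 kΩ below.
Lower section ‖ load = 4.217 kΩ.
V_wiper = 10.2 × 4.217/(7.000 + 4.217) = 3.83 V.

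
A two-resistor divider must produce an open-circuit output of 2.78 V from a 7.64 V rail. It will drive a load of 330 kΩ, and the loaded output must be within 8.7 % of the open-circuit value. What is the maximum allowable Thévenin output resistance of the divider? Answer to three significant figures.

Loading drop = R_th/(R_th + R_L) ≤ 0.0870, so R_th ≤ R_L · ε/(1−ε) = 330 kΩ × 0.0870/0.9130 = 31.4 kΩ.

R_th ≤ 31.4 kΩ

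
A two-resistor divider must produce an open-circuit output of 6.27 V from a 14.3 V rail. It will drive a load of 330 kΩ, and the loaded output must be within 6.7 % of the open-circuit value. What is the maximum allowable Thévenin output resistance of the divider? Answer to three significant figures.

R_th ≤ 23.7 kΩ

Loading drop = R_th/(R_th + R_L) ≤ 0.0670, so R_th ≤ R_L · ε/(1−ε) = 330 kΩ × 0.0670/0.9330 = 23.7 kΩ.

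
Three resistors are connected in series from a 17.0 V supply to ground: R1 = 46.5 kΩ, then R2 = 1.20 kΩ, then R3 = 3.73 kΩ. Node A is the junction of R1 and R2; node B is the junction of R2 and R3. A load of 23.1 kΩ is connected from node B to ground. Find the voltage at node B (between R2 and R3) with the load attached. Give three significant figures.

V ≈ 1.07 V

At node B, R3 is in parallel with the load: R3‖R_L = 3.211 kΩ.
Below node A the resistance is R2 + (R3‖R_L) = 4.411 kΩ, so V_A = 17.0 × 4.411/50.91 = 1.473 V.
Then V_B = V_A × (R3‖R_L)/(R2 + R3‖R_L) = 1.473 × 3.211/4.411 = 1.07 V.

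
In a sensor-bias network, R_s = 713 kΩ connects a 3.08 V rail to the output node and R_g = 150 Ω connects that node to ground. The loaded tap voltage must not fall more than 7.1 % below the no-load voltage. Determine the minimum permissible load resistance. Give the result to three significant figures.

Output resistance R_th = R_s‖R_g = (713000 × 150)/713200 = 150.0 Ω.
The fractional drop is R_th/(R_th + R_L); requiring this ≤ 0.0710 gives R_L ≥ R_th(1/0.0710 − 1) = 150.0 × 13.08 = 1.96 kΩ.

R_L(min) ≈ 1.96 kΩ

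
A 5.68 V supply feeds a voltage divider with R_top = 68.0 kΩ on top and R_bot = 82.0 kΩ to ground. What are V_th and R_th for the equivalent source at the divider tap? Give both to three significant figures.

V_th = 3.11 V, R_th = 37.2 kΩ

V_th is the open-circuit tap voltage: 5.68 × 82.0/(68.0 + 82.0) = 3.11 V.
With the supply zeroed, R_top and R_bot appear in parallel from the tap: R_th = R_top‖R_bot = (68.0 × 82.0)/150.0 = 37.2 kΩ.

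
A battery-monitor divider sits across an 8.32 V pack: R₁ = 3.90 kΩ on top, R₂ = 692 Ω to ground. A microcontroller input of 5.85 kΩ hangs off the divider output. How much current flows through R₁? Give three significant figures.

R₂‖R_L = 618.8 Ω, so the source sees R₁ + R₂‖R_L = 4519 Ω.
I = 8.32 V / 4519 Ω = 1.84 mA.

I ≈ 1.84 mA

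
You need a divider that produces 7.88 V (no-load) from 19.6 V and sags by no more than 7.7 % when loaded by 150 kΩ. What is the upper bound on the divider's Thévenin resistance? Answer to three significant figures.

R_th ≤ 12.5 kΩ

Loading drop = R_th/(R_th + R_L) ≤ 0.0770, so R_th ≤ R_L · ε/(1−ε) = 150 kΩ × 0.0770/0.9230 = 12.5 kΩ.
(Any R1, R2 with R2/(R1+R2) = 0.402 and R1‖R2 ≤ 12.5 kΩ will meet the spec.)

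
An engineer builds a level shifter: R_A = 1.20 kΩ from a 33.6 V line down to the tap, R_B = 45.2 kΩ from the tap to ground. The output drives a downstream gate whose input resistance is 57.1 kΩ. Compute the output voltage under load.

The load sits in parallel with R_B: R_B‖R_L = (45.2 × 57.1) / (45.2 + 57.1) = 25.23 kΩ.
V_out = 33.6 × 25.23 / (1.20 + 25.23) = 33.6 × 25.23/26.43 = 32.1 V.

V_out ≈ 32.1 V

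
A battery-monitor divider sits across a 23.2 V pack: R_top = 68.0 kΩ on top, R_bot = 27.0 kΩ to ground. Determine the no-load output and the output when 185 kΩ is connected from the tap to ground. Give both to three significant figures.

Unloaded: 6.59 V; loaded: 5.97 V

Open-circuit: V = 23.2 × 27.0/(68.0 + 27.0) = 6.59 V.
With the load, R_bot becomes R_bot‖R_L = 23.56 kΩ, so V = 23.2 × 23.56/91.56 = 5.97 V.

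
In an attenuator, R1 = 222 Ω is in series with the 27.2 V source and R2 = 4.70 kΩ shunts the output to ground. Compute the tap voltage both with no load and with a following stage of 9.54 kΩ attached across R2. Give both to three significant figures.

Unloaded: 26.0 V; loaded: 25.4 V

Open-circuit: V = 27.2 × 4700/(222 + 4700) = 26.0 V.
With the load, R2 becomes R2‖R_L = 3149 Ω, so V = 27.2 × 3149/3371 = 25.4 V.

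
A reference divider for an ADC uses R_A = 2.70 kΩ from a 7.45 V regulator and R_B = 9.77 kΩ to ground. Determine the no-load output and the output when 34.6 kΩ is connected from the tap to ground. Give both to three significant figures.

Unloaded: 5.84 V; loaded: 5.50 V

Open-circuit: V = 7.45 × 9.77/(2.70 + 9.77) = 5.84 V.
With the load, R_B becomes R_B‖R_L = 7.619 kΩ, so V = 7.45 × 7.619/10.32 = 5.50 V.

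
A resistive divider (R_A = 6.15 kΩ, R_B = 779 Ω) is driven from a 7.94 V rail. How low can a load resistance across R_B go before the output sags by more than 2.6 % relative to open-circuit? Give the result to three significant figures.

Output resistance R_th = R_A‖R_B = (6150 × 779)/6929 = 691.4 Ω.
The fractional drop is R_th/(R_th + R_L); requiring this ≤ 0.0260 gives R_L ≥ R_th(1/0.0260 − 1) = 691.4 × 37.46 = 25.9 kΩ.

R_L(min) ≈ 25.9 kΩ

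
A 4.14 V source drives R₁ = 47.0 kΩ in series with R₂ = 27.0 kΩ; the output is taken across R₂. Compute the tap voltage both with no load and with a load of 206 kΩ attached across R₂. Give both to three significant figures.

Open-circuit: V = 4.14 × 27.0/(47.0 + 27.0) = 1.51 V.
With the load, R₂ becomes R₂‖R_L = 23.87 kΩ, so V = 4.14 × 23.87/70.87 = 1.39 V.

Unloaded: 1.51 V; loaded: 1.39 V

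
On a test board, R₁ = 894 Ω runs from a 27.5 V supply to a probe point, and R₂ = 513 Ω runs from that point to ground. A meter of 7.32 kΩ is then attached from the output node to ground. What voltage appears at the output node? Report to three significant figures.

The load sits in parallel with R₂: R₂‖R_L = (513 × 7320) / (513 + 7320) = 479.4 Ω.
V_out = 27.5 × 479.4 / (894 + 479.4) = 27.5 × 479.4/1373 = 9.60 V.
(Unloaded it would have been 10.0 V.)

V_out ≈ 9.60 V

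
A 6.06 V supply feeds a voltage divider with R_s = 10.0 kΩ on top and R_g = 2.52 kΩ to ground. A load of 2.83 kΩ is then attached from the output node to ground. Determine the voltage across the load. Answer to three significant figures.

The load sits in parallel with R_g: R_g‖R_L = (2.52 × 2.83) / (2.52 + 2.83) = 1.333 kΩ.
V_out = 6.06 × 1.333 / (10.0 + 1.333) = 6.06 × 1.333/11.33 = 0.713 V.
(Unloaded it would have been 1.22 V.)

V_out ≈ 0.713 V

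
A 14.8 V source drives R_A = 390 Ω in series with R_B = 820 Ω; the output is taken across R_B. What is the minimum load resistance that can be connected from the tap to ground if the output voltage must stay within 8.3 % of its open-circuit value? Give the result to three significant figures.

Output resistance R_th = R_A‖R_B = (390 × 820)/1210 = 264.3 Ω.
The fractional drop is R_th/(R_th + R_L); requiring this ≤ 0.0830 gives R_L ≥ R_th(1/0.0830 − 1) = 264.3 × 11.05 = 2.92 kΩ.

R_L(min) ≈ 2.92 kΩ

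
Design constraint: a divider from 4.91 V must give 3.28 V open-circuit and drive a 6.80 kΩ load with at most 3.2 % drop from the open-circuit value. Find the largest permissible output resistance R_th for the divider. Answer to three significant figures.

Loading drop = R_th/(R_th + R_L) ≤ 0.0320, so R_th ≤ R_L · ε/(1−ε) = 6.80 kΩ × 0.0320/0.9680 = 225 Ω.

R_th ≤ 225 Ω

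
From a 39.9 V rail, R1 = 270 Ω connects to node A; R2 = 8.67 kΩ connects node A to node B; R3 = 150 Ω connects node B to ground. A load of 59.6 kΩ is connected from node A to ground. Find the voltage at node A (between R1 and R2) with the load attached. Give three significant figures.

Below node A the series string R2+R3 = 8820 Ω sits in parallel with the 59600 Ω load: 7683 Ω.
V_A = 39.9 × 7683/(270 + 7683) = 38.5 V.

V ≈ 38.5 V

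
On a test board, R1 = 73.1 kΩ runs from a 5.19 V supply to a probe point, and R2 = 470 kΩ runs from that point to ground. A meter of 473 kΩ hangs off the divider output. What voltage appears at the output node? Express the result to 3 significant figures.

The load sits in parallel with R2: R2‖R_L = (470 × 473) / (470 + 473) = 235.7 kΩ.
V_out = 5.19 × 235.7 / (73.1 + 235.7) = 5.19 × 235.7/308.8 = 3.96 V.

V_out ≈ 3.96 V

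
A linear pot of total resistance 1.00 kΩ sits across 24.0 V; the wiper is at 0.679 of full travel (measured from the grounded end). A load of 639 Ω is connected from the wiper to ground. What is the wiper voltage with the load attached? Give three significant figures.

V ≈ 12.2 V

The wiper splits the pot into (1−α)R = 321.0 Ω above and αR = 679.0 Ω below.
Lower section ‖ load = 329.2 Ω.
V_wiper = 24.0 × 329.2/(321.0 + 329.2) = 12.2 V.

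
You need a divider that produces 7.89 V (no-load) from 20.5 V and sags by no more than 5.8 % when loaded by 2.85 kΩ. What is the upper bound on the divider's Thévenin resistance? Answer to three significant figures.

Loading drop = R_th/(R_th + R_L) ≤ 0.0580, so R_th ≤ R_L · ε/(1−ε) = 2.85 kΩ × 0.0580/0.9420 = 175 Ω.
(Any R1, R2 with R2/(R1+R2) = 0.385 and R1‖R2 ≤ 175 Ω will meet the spec.)

R_th ≤ 175 Ω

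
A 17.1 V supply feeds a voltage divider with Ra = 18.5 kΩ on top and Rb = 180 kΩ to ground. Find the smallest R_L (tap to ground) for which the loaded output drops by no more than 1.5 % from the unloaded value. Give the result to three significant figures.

Output resistance R_th = Ra‖Rb = (18.5 × 180)/198.5 = 16.78 kΩ.
The fractional drop is R_th/(R_th + R_L); requiring this ≤ 0.0150 gives R_L ≥ R_th(1/0.0150 − 1) = 16.78 × 65.67 = 1.10 MΩ.

R_L(min) ≈ 1.10 MΩ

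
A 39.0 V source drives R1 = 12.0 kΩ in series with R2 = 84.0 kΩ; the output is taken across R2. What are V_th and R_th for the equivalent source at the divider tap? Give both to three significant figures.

V_th is the open-circuit tap voltage: 39.0 × 84.0/(12.0 + 84.0) = 34.1 V.
With the supply zeroed, R1 and R2 appear in parallel from the tap: R_th = R1‖R2 = (12.0 × 84.0)/96.00 = 10.5 kΩ.

V_th = 34.1 V, R_th = 10.5 kΩ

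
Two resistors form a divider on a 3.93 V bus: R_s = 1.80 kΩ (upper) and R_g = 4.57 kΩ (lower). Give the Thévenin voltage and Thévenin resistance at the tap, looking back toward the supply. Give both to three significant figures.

V_th = 2.82 V, R_th = 1.29 kΩ

V_th is the open-circuit tap voltage: 3.93 × 4.57/(1.80 + 4.57) = 2.82 V.
With the supply zeroed, R_s and R_g appear in parallel from the tap: R_th = R_s‖R_g = (1.80 × 4.57)/6.370 = 1.29 kΩ.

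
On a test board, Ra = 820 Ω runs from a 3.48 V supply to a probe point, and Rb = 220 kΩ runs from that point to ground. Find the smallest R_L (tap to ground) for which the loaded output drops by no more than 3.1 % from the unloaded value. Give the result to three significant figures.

R_L(min) ≈ 25.5 kΩ

Output resistance R_th = Ra‖Rb = (820 × 220000)/220800 = 817.0 Ω.
The fractional drop is R_th/(R_th + R_L); requiring this ≤ 0.0310 gives R_L ≥ R_th(1/0.0310 − 1) = 817.0 × 31.26 = 25.5 kΩ.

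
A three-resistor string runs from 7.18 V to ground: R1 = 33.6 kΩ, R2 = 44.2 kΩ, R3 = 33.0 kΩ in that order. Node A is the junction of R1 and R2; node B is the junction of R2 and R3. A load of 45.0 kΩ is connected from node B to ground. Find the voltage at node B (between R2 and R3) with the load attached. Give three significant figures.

At node B, R3 is in parallel with the load: R3‖R_L = 19.04 kΩ.
Below node A the resistance is R2 + (R3‖R_L) = 63.24 kΩ, so V_A = 7.18 × 63.24/96.84 = 4.689 V.
Then V_B = V_A × (R3‖R_L)/(R2 + R3‖R_L) = 4.689 × 19.04/63.24 = 1.41 V.

V ≈ 1.41 V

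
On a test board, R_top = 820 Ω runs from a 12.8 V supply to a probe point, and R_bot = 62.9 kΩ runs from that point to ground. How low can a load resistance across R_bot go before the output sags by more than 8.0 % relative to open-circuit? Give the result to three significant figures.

R_L(min) ≈ 9.31 kΩ

Output resistance R_th = R_top‖R_bot = (820 × 62900)/63720 = 809.4 Ω.
The fractional drop is R_th/(R_th + R_L); requiring this ≤ 0.0800 gives R_L ≥ R_th(1/0.0800 − 1) = 809.4 × 11.50 = 9.31 kΩ.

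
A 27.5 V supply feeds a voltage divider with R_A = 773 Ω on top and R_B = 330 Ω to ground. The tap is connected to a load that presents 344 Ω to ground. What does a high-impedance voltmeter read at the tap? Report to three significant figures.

V_out ≈ 4.92 V

The load sits in parallel with R_B: R_B‖R_L = (330 × 344) / (330 + 344) = 168.4 Ω.
V_out = 27.5 × 168.4 / (773 + 168.4) = 27.5 × 168.4/941.4 = 4.92 V.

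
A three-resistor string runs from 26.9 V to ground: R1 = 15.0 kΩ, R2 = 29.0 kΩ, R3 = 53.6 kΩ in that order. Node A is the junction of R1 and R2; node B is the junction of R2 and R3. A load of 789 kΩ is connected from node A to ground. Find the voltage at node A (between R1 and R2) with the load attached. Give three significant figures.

Below node A the series string R2+R3 = 82.60 kΩ sits in parallel with the 789 kΩ load: 74.77 kΩ.
V_A = 26.9 × 74.77/(15.0 + 74.77) = 22.4 V.

V ≈ 22.4 V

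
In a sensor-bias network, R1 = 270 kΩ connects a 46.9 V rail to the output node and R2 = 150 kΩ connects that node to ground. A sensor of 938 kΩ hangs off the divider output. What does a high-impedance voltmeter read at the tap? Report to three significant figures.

The load sits in parallel with R2: R2‖R_L = (150 × 938) / (150 + 938) = 129.3 kΩ.
V_out = 46.9 × 129.3 / (270 + 129.3) = 46.9 × 129.3/399.3 = 15.2 V.
(Unloaded it would have been 16.8 V.)

V_out ≈ 15.2 V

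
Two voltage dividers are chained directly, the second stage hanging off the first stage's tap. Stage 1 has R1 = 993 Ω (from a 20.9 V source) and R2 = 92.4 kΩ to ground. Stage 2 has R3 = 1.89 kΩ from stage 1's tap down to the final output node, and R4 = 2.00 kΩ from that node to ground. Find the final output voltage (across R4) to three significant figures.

Stage 2 presents R3+R4 = 3890 Ω as a load on stage 1's tap.
Stage 1's lower leg becomes R2‖(R3+R4) = 3733 Ω, so V_mid = 20.9 × 3733/4726 = 16.51 V.
Stage 2 is itself unloaded: V_out = V_mid × R4/(R3+R4) = 16.51 × 2000/3890 = 8.49 V.

V_out ≈ 8.49 V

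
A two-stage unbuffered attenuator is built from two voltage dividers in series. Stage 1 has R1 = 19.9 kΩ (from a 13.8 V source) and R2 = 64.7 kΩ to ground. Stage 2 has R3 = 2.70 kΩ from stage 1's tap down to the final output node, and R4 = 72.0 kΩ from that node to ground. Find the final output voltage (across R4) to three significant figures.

Stage 2 presents R3+R4 = 74.70 kΩ as a load on stage 1's tap.
Stage 1's lower leg becomes R2‖(R3+R4) = 34.67 kΩ, so V_mid = 13.8 × 34.67/54.57 = 8.768 V.
Stage 2 is itself unloaded: V_out = V_mid × R4/(R3+R4) = 8.768 × 72.0/74.70 = 8.45 V.

V_out ≈ 8.45 V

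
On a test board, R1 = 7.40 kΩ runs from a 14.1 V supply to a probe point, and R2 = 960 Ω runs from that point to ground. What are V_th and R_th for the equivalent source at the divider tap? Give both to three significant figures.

V_th = 1.62 V, R_th = 850 Ω

V_th is the open-circuit tap voltage: 14.1 × 960/(7400 + 960) = 1.62 V.
With the supply zeroed, R1 and R2 appear in parallel from the tap: R_th = R1‖R2 = (7400 × 960)/8360 = 850 Ω.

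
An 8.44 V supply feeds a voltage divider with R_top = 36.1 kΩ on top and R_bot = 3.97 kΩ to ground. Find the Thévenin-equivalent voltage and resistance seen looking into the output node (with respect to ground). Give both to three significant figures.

V_th = 0.836 V, R_th = 3.58 kΩ

V_th is the open-circuit tap voltage: 8.44 × 3.97/(36.1 + 3.97) = 0.836 V.
With the supply zeroed, R_top and R_bot appear in parallel from the tap: R_th = R_top‖R_bot = (36.1 × 3.97)/40.07 = 3.58 kΩ.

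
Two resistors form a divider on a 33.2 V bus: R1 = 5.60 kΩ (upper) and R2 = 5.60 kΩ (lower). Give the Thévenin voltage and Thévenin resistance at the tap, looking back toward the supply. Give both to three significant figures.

V_th = 16.6 V, R_th = 2.80 kΩ

V_th is the open-circuit tap voltage: 33.2 × 5.60/(5.60 + 5.60) = 16.6 V.
With the supply zeroed, R1 and R2 appear in parallel from the tap: R_th = R1‖R2 = (5.60 × 5.60)/11.20 = 2.80 kΩ.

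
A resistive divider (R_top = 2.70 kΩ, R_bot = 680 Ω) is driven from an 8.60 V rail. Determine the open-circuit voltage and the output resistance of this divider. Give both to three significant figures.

V_th = 1.73 V, R_th = 543 Ω

V_th is the open-circuit tap voltage: 8.60 × 680/(2700 + 680) = 1.73 V.
With the supply zeroed, R_top and R_bot appear in parallel from the tap: R_th = R_top‖R_bot = (2700 × 680)/3380 = 543 Ω.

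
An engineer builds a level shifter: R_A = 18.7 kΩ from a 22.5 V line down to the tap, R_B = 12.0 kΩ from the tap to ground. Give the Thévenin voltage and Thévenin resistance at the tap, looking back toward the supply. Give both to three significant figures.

V_th = 8.79 V, R_th = 7.31 kΩ

V_th is the open-circuit tap voltage: 22.5 × 12.0/(18.7 + 12.0) = 8.79 V.
With the supply zeroed, R_A and R_B appear in parallel from the tap: R_th = R_A‖R_B = (18.7 × 12.0)/30.70 = 7.31 kΩ.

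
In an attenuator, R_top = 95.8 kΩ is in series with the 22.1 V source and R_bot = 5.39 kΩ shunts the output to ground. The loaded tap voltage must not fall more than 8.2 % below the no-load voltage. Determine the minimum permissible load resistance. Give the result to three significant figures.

R_L(min) ≈ 57.1 kΩ

Output resistance R_th = R_top‖R_bot = (95.8 × 5.39)/101.2 = 5.103 kΩ.
The fractional drop is R_th/(R_th + R_L); requiring this ≤ 0.0820 gives R_L ≥ R_th(1/0.0820 − 1) = 5.103 × 11.20 = 57.1 kΩ.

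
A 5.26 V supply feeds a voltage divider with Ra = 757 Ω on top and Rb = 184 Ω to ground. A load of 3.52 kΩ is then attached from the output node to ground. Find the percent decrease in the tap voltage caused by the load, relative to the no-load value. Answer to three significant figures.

The divider's output (Thévenin) resistance is Ra‖Rb = 148.0 Ω.
Fractional drop under load = R_th/(R_th + R_L) = 148.0 / (148.0 + 3520) = 0.04035.
So the output falls by 4.04 %.

4.04 %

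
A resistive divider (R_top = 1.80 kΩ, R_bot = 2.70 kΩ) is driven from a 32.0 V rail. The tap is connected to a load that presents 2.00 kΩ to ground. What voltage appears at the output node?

The load sits in parallel with R_bot: R_bot‖R_L = (2.70 × 2.00) / (2.70 + 2.00) = 1.149 kΩ.
V_out = 32.0 × 1.149 / (1.80 + 1.149) = 32.0 × 1.149/2.949 = 12.5 V.
(Unloaded it would have been 19.2 V.)

V_out ≈ 12.5 V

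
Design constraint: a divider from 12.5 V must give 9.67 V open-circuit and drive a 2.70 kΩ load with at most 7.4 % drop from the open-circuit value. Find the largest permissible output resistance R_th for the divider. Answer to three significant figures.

R_th ≤ 216 Ω

Loading drop = R_th/(R_th + R_L) ≤ 0.0740, so R_th ≤ R_L · ε/(1−ε) = 2.70 kΩ × 0.0740/0.9260 = 216 Ω.
(Any R1, R2 with R2/(R1+R2) = 0.774 and R1‖R2 ≤ 216 Ω will meet the spec.)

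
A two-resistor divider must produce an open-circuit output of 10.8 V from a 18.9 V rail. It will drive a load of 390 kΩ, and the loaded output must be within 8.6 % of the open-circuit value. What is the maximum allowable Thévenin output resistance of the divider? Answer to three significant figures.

R_th ≤ 36.7 kΩ

Loading drop = R_th/(R_th + R_L) ≤ 0.0860, so R_th ≤ R_L · ε/(1−ε) = 390 kΩ × 0.0860/0.9140 = 36.7 kΩ.
(Any R1, R2 with R2/(R1+R2) = 0.571 and R1‖R2 ≤ 36.7 kΩ will meet the spec.)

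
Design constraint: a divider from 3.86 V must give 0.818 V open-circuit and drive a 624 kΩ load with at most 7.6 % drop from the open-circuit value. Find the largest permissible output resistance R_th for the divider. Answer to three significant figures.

R_th ≤ 51.3 kΩ

Loading drop = R_th/(R_th + R_L) ≤ 0.0760, so R_th ≤ R_L · ε/(1−ε) = 624 kΩ × 0.0760/0.9240 = 51.3 kΩ.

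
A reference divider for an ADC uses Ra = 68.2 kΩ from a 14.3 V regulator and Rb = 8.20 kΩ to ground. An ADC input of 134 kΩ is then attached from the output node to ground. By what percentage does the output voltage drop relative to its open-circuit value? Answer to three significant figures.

The divider's output (Thévenin) resistance is Ra‖Rb = 7.320 kΩ.
Fractional drop under load = R_th/(R_th + R_L) = 7.320 / (7.320 + 134) = 0.05180.
So the output falls by 5.18 %.

5.18 %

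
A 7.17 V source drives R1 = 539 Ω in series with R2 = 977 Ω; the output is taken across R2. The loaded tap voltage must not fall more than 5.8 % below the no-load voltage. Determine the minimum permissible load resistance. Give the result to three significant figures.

R_L(min) ≈ 5.64 kΩ

Output resistance R_th = R1‖R2 = (539 × 977)/1516 = 347.4 Ω.
The fractional drop is R_th/(R_th + R_L); requiring this ≤ 0.0580 gives R_L ≥ R_th(1/0.0580 − 1) = 347.4 × 16.24 = 5.64 kΩ.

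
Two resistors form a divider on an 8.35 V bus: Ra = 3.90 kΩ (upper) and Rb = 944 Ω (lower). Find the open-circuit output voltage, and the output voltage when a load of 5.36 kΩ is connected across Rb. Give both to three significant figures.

Open-circuit: V = 8.35 × 944/(3900 + 944) = 1.63 V.
With the load, Rb becomes Rb‖R_L = 802.6 Ω, so V = 8.35 × 802.6/4703 = 1.43 V.

Unloaded: 1.63 V; loaded: 1.43 V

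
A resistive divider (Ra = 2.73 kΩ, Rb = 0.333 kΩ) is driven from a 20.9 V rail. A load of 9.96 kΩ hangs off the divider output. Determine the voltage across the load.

The load sits in parallel with Rb: Rb‖R_L = (333 × 9960) / (333 + 9960) = 322.2 Ω.
V_out = 20.9 × 322.2 / (2730 + 322.2) = 20.9 × 322.2/3052 = 2.21 V.

V_out ≈ 2.21 V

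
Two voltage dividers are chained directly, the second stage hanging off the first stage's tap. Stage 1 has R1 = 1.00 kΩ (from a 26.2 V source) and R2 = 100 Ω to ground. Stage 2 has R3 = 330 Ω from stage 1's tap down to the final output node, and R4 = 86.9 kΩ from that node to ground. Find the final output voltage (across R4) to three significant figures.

Stage 2 presents R3+R4 = 87230 Ω as a load on stage 1's tap.
Stage 1's lower leg becomes R2‖(R3+R4) = 99.89 Ω, so V_mid = 26.2 × 99.89/1100 = 2.379 V.
Stage 2 is itself unloaded: V_out = V_mid × R4/(R3+R4) = 2.379 × 86900/87230 = 2.37 V.

V_out ≈ 2.37 V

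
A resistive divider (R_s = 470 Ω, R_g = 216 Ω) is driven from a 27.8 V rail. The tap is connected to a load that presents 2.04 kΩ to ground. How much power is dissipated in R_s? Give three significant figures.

P ≈ 821 mW

Total resistance from the source is R_s + (R_g‖R_L) = 665.3 Ω, so I = 27.8/665.3 Ω = 41.78 mA.
P = I²·R_s = (41.78 mA)² × 470 Ω = 821 mW.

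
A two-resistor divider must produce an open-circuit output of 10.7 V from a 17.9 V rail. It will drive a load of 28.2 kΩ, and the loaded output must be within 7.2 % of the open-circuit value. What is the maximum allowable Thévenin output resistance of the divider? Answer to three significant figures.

R_th ≤ 2.19 kΩ

Loading drop = R_th/(R_th + R_L) ≤ 0.0720, so R_th ≤ R_L · ε/(1−ε) = 28.2 kΩ × 0.0720/0.9280 = 2.19 kΩ.
(Any R1, R2 with R2/(R1+R2) = 0.598 and R1‖R2 ≤ 2.19 kΩ will meet the spec.)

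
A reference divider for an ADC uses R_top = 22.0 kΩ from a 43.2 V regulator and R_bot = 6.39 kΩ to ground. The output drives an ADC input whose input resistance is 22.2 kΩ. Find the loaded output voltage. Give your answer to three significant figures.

V_out ≈ 7.95 V

The load sits in parallel with R_bot: R_bot‖R_L = (6.39 × 22.2) / (6.39 + 22.2) = 4.962 kΩ.
V_out = 43.2 × 4.962 / (22.0 + 4.962) = 43.2 × 4.962/26.96 = 7.95 V.
(Unloaded it would have been 9.72 V.)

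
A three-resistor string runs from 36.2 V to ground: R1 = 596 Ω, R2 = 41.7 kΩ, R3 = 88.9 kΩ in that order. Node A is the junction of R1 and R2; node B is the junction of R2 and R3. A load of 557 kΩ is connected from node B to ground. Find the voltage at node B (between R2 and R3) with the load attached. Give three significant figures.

At node B, R3 is in parallel with the load: R3‖R_L = 76660 Ω.
Below node A the resistance is R2 + (R3‖R_L) = 118400 Ω, so V_A = 36.2 × 118400/119000 = 36.02 V.
Then V_B = V_A × (R3‖R_L)/(R2 + R3‖R_L) = 36.02 × 76660/118400 = 23.3 V.

V ≈ 23.3 V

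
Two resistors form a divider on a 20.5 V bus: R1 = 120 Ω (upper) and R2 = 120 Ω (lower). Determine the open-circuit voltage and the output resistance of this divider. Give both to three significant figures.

V_th is the open-circuit tap voltage: 20.5 × 120/(120 + 120) = 10.2 V.
With the supply zeroed, R1 and R2 appear in parallel from the tap: R_th = R1‖R2 = (120 × 120)/240.0 = 60.0 Ω.

V_th = 10.2 V, R_th = 60.0 Ω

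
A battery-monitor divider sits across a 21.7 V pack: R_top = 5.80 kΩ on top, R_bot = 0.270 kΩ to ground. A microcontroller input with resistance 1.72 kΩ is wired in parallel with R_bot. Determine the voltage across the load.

V_out ≈ 0.839 V

The load sits in parallel with R_bot: R_bot‖R_L = (270 × 1720) / (270 + 1720) = 233.4 Ω.
V_out = 21.7 × 233.4 / (5800 + 233.4) = 21.7 × 233.4/6033 = 0.839 V.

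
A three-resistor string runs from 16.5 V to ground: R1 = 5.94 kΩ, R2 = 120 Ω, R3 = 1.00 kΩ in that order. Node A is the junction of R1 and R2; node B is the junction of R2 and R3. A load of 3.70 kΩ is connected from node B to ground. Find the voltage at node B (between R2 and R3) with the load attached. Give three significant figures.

At node B, R3 is in parallel with the load: R3‖R_L = 787.2 Ω.
Below node A the resistance is R2 + (R3‖R_L) = 907.2 Ω, so V_A = 16.5 × 907.2/6847 = 2.186 V.
Then V_B = V_A × (R3‖R_L)/(R2 + R3‖R_L) = 2.186 × 787.2/907.2 = 1.90 V.

V ≈ 1.90 V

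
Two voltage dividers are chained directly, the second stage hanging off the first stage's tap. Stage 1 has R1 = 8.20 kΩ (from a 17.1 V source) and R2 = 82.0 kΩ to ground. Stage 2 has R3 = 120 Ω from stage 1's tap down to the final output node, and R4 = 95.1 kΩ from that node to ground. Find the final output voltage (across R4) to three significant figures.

V_out ≈ 14.4 V

Stage 2 presents R3+R4 = 95220 Ω as a load on stage 1's tap.
Stage 1's lower leg becomes R2‖(R3+R4) = 44060 Ω, so V_mid = 17.1 × 44060/52260 = 14.42 V.
Stage 2 is itself unloaded: V_out = V_mid × R4/(R3+R4) = 14.42 × 95100/95220 = 14.4 V.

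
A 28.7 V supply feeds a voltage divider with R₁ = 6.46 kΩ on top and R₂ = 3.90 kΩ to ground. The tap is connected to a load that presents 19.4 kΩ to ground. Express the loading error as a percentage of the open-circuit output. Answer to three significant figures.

Unloaded V = 28.7 × 3.90/10.36 = 10.804 V.
Loaded: R₂‖R_L = 3.247 kΩ, giving V = 28.7 × 3.247/9.707 = 9.6006 V.
Drop = (10.804 − 9.6006) / 10.804 = 11.1 %.

11.1 %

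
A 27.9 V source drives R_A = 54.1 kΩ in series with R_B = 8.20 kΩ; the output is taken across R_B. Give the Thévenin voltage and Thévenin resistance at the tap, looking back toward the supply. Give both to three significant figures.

V_th is the open-circuit tap voltage: 27.9 × 8.20/(54.1 + 8.20) = 3.67 V.
With the supply zeroed, R_A and R_B appear in parallel from the tap: R_th = R_A‖R_B = (54.1 × 8.20)/62.30 = 7.12 kΩ.

V_th = 3.67 V, R_th = 7.12 kΩ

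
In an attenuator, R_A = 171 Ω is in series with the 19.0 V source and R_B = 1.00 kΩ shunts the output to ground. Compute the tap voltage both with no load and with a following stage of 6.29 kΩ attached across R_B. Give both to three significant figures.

Unloaded: 16.2 V; loaded: 15.9 V

Open-circuit: V = 19.0 × 1000/(171 + 1000) = 16.2 V.
With the load, R_B becomes R_B‖R_L = 862.8 Ω, so V = 19.0 × 862.8/1034 = 15.9 V.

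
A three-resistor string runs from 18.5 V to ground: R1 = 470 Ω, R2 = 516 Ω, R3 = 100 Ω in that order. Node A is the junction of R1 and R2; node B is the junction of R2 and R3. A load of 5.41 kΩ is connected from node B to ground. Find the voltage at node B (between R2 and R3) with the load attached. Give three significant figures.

V ≈ 1.68 V

At node B, R3 is in parallel with the load: R3‖R_L = 98.19 Ω.
Below node A the resistance is R2 + (R3‖R_L) = 614.2 Ω, so V_A = 18.5 × 614.2/1084 = 10.48 V.
Then V_B = V_A × (R3‖R_L)/(R2 + R3‖R_L) = 10.48 × 98.19/614.2 = 1.68 V.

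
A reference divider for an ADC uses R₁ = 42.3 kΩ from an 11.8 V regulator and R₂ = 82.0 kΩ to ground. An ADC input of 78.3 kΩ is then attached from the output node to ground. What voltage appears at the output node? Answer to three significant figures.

The load sits in parallel with R₂: R₂‖R_L = (82.0 × 78.3) / (82.0 + 78.3) = 40.05 kΩ.
V_out = 11.8 × 40.05 / (42.3 + 40.05) = 11.8 × 40.05/82.35 = 5.74 V.

V_out ≈ 5.74 V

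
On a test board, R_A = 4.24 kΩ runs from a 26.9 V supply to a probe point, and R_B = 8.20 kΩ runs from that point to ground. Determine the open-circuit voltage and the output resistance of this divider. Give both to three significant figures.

V_th = 17.7 V, R_th = 2.79 kΩ

V_th is the open-circuit tap voltage: 26.9 × 8.20/(4.24 + 8.20) = 17.7 V.
With the supply zeroed, R_A and R_B appear in parallel from the tap: R_th = R_A‖R_B = (4.24 × 8.20)/12.44 = 2.79 kΩ.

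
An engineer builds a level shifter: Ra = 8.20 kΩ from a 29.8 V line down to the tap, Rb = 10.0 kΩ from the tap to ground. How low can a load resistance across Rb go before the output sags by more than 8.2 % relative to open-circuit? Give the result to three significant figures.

R_L(min) ≈ 50.4 kΩ

Output resistance R_th = Ra‖Rb = (8.20 × 10.0)/18.20 = 4.505 kΩ.
The fractional drop is R_th/(R_th + R_L); requiring this ≤ 0.0820 gives R_L ≥ R_th(1/0.0820 − 1) = 4.505 × 11.20 = 50.4 kΩ.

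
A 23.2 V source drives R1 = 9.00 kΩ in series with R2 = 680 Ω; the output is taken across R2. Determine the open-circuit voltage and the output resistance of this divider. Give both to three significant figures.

V_th = 1.63 V, R_th = 632 Ω

V_th is the open-circuit tap voltage: 23.2 × 680/(9000 + 680) = 1.63 V.
With the supply zeroed, R1 and R2 appear in parallel from the tap: R_th = R1‖R2 = (9000 × 680)/9680 = 632 Ω.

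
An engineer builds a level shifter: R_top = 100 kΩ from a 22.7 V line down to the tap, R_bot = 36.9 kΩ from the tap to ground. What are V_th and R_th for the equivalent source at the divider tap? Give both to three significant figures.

V_th is the open-circuit tap voltage: 22.7 × 36.9/(100 + 36.9) = 6.12 V.
With the supply zeroed, R_top and R_bot appear in parallel from the tap: R_th = R_top‖R_bot = (100 × 36.9)/136.9 = 27.0 kΩ.

V_th = 6.12 V, R_th = 27.0 kΩ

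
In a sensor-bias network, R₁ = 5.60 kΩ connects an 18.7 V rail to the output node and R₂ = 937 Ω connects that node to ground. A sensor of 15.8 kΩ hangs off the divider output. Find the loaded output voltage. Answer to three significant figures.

V_out ≈ 2.55 V

The load sits in parallel with R₂: R₂‖R_L = (937 × 15800) / (937 + 15800) = 884.5 Ω.
V_out = 18.7 × 884.5 / (5600 + 884.5) = 18.7 × 884.5/6485 = 2.55 V.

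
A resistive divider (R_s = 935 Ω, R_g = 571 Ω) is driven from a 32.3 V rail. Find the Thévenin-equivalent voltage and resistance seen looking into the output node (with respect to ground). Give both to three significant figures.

V_th = 12.2 V, R_th = 355 Ω

V_th is the open-circuit tap voltage: 32.3 × 571/(935 + 571) = 12.2 V.
With the supply zeroed, R_s and R_g appear in parallel from the tap: R_th = R_s‖R_g = (935 × 571)/1506 = 355 Ω.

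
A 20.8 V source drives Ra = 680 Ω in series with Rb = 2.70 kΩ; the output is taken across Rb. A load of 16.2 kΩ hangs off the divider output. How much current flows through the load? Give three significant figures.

I_L ≈ 0.992 mA

Rb‖R_L = 2314 Ω; V_out = 20.8 × 2314/2994 = 16.08 V.
I_L = V_out / R_L = 16.08 / 16.2 kΩ = 0.992 mA.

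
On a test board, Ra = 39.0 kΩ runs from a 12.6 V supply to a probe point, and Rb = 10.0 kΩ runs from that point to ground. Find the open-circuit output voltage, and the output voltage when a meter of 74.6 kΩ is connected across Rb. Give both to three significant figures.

Unloaded: 2.57 V; loaded: 2.32 V

Open-circuit: V = 12.6 × 10.0/(39.0 + 10.0) = 2.57 V.
With the load, Rb becomes Rb‖R_L = 8.818 kΩ, so V = 12.6 × 8.818/47.82 = 2.32 V.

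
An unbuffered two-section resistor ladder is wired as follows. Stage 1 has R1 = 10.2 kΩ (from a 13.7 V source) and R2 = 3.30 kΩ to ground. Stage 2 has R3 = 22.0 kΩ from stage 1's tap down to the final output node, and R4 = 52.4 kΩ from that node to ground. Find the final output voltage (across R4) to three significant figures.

Stage 2 presents R3+R4 = 74.40 kΩ as a load on stage 1's tap.
Stage 1's lower leg becomes R2‖(R3+R4) = 3.160 kΩ, so V_mid = 13.7 × 3.160/13.36 = 3.240 V.
Stage 2 is itself unloaded: V_out = V_mid × R4/(R3+R4) = 3.240 × 52.4/74.40 = 2.28 V.

V_out ≈ 2.28 V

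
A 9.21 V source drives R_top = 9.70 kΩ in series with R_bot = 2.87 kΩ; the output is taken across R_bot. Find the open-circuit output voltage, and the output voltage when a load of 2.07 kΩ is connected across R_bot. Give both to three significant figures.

Unloaded: 2.10 V; loaded: 1.02 V

Open-circuit: V = 9.21 × 2.87/(9.70 + 2.87) = 2.10 V.
With the load, R_bot becomes R_bot‖R_L = 1.203 kΩ, so V = 9.21 × 1.203/10.90 = 1.02 V.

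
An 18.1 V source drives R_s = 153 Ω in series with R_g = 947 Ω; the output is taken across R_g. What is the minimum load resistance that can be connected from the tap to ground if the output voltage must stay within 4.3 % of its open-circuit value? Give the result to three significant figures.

Output resistance R_th = R_s‖R_g = (153 × 947)/1100 = 131.7 Ω.
The fractional drop is R_th/(R_th + R_L); requiring this ≤ 0.0430 gives R_L ≥ R_th(1/0.0430 − 1) = 131.7 × 22.26 = 2.93 kΩ.

R_L(min) ≈ 2.93 kΩ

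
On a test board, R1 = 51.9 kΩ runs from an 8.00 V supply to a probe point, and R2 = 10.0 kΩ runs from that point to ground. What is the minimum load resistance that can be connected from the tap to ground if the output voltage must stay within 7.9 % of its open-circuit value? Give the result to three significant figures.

R_L(min) ≈ 97.7 kΩ

Output resistance R_th = R1‖R2 = (51.9 × 10.0)/61.90 = 8.384 kΩ.
The fractional drop is R_th/(R_th + R_L); requiring this ≤ 0.0790 gives R_L ≥ R_th(1/0.0790 − 1) = 8.384 × 11.66 = 97.7 kΩ.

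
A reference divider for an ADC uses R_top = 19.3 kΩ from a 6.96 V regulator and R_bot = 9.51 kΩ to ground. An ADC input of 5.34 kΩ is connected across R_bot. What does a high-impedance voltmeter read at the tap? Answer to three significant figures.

The load sits in parallel with R_bot: R_bot‖R_L = (9.51 × 5.34) / (9.51 + 5.34) = 3.420 kΩ.
V_out = 6.96 × 3.420 / (19.3 + 3.420) = 6.96 × 3.420/22.72 = 1.05 V.
(Unloaded it would have been 2.30 V.)

V_out ≈ 1.05 V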